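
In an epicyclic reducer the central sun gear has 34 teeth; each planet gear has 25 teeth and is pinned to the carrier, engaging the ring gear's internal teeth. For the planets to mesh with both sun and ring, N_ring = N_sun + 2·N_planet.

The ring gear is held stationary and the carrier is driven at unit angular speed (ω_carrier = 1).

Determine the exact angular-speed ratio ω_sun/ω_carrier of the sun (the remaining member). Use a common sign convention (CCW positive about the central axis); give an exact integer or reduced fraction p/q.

N_ring = 34 + 2·25 = 84
34(ω_s−ω_c) = −84(ω_r−ω_c),  ω_r=0, ω_c=1
ω_s = 1 − (84/34)(0−1) = 59/17
ω_s/ω_c = 59/17

59/17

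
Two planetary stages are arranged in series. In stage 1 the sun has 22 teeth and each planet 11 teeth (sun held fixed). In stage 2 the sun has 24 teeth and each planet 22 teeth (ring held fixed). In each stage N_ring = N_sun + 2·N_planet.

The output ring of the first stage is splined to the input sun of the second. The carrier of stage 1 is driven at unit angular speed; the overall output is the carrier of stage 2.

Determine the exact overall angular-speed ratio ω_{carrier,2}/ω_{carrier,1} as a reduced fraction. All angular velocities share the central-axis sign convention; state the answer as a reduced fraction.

9/23

Stage 1: N_ring = 22 + 2·11 = 44
Stage 1: 22(ω_s−ω_c) = −44(ω_r−ω_c),  ω_s=0, ω_c=1
Stage 1: ω_r = 1 − (22/44)(0−1) = 3/2
  ⇒ ω_r¹/ω_c¹ = 3/2
Stage 2: N_ring = 24 + 2·22 = 68
Stage 2: 24(ω_s−ω_c) = −68(ω_r−ω_c),  ω_r=0, ω_s=1
Stage 2: 24(1−ω_c) = −68(0−ω_c)  ⇒  92ω_c = 24  ⇒  ω_c = 6/23
  ⇒ ω_c²/ω_s² = 6/23
Coupling ω_s² = ω_r¹ ⇒ overall = 3/2 × 6/23 = 9/23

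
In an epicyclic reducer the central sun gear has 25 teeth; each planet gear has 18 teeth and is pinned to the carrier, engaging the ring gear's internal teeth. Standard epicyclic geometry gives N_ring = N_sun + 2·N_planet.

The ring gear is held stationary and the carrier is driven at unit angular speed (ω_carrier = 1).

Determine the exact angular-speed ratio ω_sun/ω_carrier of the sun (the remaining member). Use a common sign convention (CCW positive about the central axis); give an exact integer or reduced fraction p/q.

86/25

N_ring = 25 + 2·18 = 61
25(ω_s−ω_c) = −61(ω_r−ω_c),  ω_r=0, ω_c=1
ω_s = 1 − (61/25)(0−1) = 86/25
ω_s/ω_c = 86/25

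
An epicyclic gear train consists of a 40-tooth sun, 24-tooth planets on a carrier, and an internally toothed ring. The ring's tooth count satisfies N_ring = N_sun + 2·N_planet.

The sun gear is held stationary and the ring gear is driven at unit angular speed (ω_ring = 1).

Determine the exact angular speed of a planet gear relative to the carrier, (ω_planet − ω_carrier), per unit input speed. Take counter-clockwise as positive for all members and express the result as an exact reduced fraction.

N_ring = 40 + 2·24 = 88
40(ω_s−ω_c) = −88(ω_r−ω_c),  ω_s=0, ω_r=1
40(0−ω_c) = −88(1−ω_c)  ⇒  128ω_c = 88  ⇒  ω_c = 11/16
sun–planet: 40·(0−11/16) = −24·(ω_p−ω_c)  ⇒  ω_p−ω_c = −(40/24)·(-11/16) = 55/48

55/48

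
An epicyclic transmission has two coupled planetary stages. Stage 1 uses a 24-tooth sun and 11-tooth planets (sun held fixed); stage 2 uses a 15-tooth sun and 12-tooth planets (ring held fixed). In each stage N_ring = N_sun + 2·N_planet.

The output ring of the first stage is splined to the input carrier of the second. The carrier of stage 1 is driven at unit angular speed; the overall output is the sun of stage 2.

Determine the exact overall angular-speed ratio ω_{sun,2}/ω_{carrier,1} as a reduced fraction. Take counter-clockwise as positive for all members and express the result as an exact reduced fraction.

Stage 1: N_ring = 24 + 2·11 = 46
Stage 1: 24(ω_s−ω_c) = −46(ω_r−ω_c),  ω_s=0, ω_c=1
Stage 1: ω_r = 1 − (24/46)(0−1) = 35/23
  ⇒ ω_r¹/ω_c¹ = 35/23
Stage 2: N_ring = 15 + 2·12 = 39
Stage 2: 15(ω_s−ω_c) = −39(ω_r−ω_c),  ω_r=0, ω_c=1
Stage 2: ω_s = 1 − (39/15)(0−1) = 18/5
  ⇒ ω_s²/ω_c² = 18/5
Coupling ω_c² = ω_r¹ ⇒ overall = 35/23 × 18/5 = 126/23

126/23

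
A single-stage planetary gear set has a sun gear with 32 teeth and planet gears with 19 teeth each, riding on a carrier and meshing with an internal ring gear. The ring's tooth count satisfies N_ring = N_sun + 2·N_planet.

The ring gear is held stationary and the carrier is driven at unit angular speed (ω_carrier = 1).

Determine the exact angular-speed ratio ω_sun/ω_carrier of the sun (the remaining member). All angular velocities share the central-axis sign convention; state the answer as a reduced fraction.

51/16

N_ring = 32 + 2·19 = 70
32(ω_s−ω_c) = −70(ω_r−ω_c),  ω_r=0, ω_c=1
ω_s = 1 − (70/32)(0−1) = 51/16
ω_s/ω_c = 51/16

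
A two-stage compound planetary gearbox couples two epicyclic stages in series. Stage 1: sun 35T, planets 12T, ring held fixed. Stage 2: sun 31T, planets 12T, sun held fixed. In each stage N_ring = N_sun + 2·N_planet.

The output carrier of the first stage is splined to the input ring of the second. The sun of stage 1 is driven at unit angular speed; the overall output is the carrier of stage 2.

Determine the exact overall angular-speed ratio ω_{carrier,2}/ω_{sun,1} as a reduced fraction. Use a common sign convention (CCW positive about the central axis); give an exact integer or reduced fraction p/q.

Stage 1: N_ring = 35 + 2·12 = 59
Stage 1: 35(ω_s−ω_c) = −59(ω_r−ω_c),  ω_r=0, ω_s=1
Stage 1: 35(1−ω_c) = −59(0−ω_c)  ⇒  94ω_c = 35  ⇒  ω_c = 35/94
  ⇒ ω_c¹/ω_s¹ = 35/94
Stage 2: N_ring = 31 + 2·12 = 55
Stage 2: 31(ω_s−ω_c) = −55(ω_r−ω_c),  ω_s=0, ω_r=1
Stage 2: 31(0−ω_c) = −55(1−ω_c)  ⇒  86ω_c = 55  ⇒  ω_c = 55/86
  ⇒ ω_c²/ω_r² = 55/86
Coupling ω_r² = ω_c¹ ⇒ overall = 35/94 × 55/86 = 1925/8084

1925/8084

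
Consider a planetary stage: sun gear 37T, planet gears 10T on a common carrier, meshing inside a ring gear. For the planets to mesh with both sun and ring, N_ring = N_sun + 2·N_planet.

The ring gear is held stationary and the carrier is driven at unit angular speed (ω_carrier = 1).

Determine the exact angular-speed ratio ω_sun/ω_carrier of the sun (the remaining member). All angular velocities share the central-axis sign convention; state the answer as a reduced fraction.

94/37

N_ring = 37 + 2·10 = 57
37(ω_s−ω_c) = −57(ω_r−ω_c),  ω_r=0, ω_c=1
ω_s = 1 − (57/37)(0−1) = 94/37
ω_s/ω_c = 94/37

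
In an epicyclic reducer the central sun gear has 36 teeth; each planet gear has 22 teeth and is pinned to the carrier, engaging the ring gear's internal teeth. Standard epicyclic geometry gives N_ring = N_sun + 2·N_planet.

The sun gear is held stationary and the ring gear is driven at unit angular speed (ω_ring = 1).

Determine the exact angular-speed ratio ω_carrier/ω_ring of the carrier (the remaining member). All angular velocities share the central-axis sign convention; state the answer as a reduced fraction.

N_ring = 36 + 2·22 = 80
36(ω_s−ω_c) = −80(ω_r−ω_c),  ω_s=0, ω_r=1
36(0−ω_c) = −80(1−ω_c)  ⇒  116ω_c = 80  ⇒  ω_c = 20/29
ω_c/ω_r = 20/29

20/29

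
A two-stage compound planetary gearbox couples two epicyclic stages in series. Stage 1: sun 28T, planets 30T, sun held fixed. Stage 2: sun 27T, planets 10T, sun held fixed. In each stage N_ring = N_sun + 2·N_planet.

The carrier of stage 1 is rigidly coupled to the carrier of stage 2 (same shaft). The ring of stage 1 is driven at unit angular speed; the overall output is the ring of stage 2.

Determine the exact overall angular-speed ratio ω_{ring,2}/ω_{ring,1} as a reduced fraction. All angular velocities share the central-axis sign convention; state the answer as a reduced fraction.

1628/1363

Stage 1: N_ring = 28 + 2·30 = 88
Stage 1: 28(ω_s−ω_c) = −88(ω_r−ω_c),  ω_s=0, ω_r=1
Stage 1: 28(0−ω_c) = −88(1−ω_c)  ⇒  116ω_c = 88  ⇒  ω_c = 22/29
  ⇒ ω_c¹/ω_r¹ = 22/29
Stage 2: N_ring = 27 + 2·10 = 47
Stage 2: 27(ω_s−ω_c) = −47(ω_r−ω_c),  ω_s=0, ω_c=1
Stage 2: ω_r = 1 − (27/47)(0−1) = 74/47
  ⇒ ω_r²/ω_c² = 74/47
Coupling ω_c² = ω_c¹ ⇒ overall = 22/29 × 74/47 = 1628/1363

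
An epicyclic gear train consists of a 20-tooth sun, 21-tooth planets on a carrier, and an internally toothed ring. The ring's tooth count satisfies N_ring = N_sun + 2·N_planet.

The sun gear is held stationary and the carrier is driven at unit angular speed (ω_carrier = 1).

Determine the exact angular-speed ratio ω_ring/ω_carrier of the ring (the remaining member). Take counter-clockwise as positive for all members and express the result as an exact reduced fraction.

41/31

N_ring = 20 + 2·21 = 62
20(ω_s−ω_c) = −62(ω_r−ω_c),  ω_s=0, ω_c=1
ω_r = 1 − (20/62)(0−1) = 41/31
ω_r/ω_c = 41/31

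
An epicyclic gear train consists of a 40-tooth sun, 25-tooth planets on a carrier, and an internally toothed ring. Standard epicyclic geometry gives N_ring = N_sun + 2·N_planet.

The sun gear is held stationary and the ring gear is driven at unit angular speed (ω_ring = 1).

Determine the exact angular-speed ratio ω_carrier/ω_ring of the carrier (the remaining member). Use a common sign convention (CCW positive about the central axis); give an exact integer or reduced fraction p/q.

N_ring = 40 + 2·25 = 90
40(ω_s−ω_c) = −90(ω_r−ω_c),  ω_s=0, ω_r=1
40(0−ω_c) = −90(1−ω_c)  ⇒  130ω_c = 90  ⇒  ω_c = 9/13
ω_c/ω_r = 9/13

9/13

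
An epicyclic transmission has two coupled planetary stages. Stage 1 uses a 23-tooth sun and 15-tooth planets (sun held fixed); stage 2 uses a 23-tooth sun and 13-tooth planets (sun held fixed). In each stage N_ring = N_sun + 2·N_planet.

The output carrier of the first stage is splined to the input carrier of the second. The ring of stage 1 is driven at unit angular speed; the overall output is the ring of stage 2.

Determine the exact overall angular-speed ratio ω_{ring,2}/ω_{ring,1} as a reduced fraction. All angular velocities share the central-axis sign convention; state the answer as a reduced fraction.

954/931

Stage 1: N_ring = 23 + 2·15 = 53
Stage 1: 23(ω_s−ω_c) = −53(ω_r−ω_c),  ω_s=0, ω_r=1
Stage 1: 23(0−ω_c) = −53(1−ω_c)  ⇒  76ω_c = 53  ⇒  ω_c = 53/76
  ⇒ ω_c¹/ω_r¹ = 53/76
Stage 2: N_ring = 23 + 2·13 = 49
Stage 2: 23(ω_s−ω_c) = −49(ω_r−ω_c),  ω_s=0, ω_c=1
Stage 2: ω_r = 1 − (23/49)(0−1) = 72/49
  ⇒ ω_r²/ω_c² = 72/49
Coupling ω_c² = ω_c¹ ⇒ overall = 53/76 × 72/49 = 954/931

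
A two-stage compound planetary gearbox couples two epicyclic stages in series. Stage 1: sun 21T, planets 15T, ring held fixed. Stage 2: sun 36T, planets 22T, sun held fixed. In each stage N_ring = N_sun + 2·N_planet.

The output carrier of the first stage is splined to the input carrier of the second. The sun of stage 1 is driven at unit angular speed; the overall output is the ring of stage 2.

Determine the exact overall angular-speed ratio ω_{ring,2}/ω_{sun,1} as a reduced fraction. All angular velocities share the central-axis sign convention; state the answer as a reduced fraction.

203/480

Stage 1: N_ring = 21 + 2·15 = 51
Stage 1: 21(ω_s−ω_c) = −51(ω_r−ω_c),  ω_r=0, ω_s=1
Stage 1: 21(1−ω_c) = −51(0−ω_c)  ⇒  72ω_c = 21  ⇒  ω_c = 7/24
  ⇒ ω_c¹/ω_s¹ = 7/24
Stage 2: N_ring = 36 + 2·22 = 80
Stage 2: 36(ω_s−ω_c) = −80(ω_r−ω_c),  ω_s=0, ω_c=1
Stage 2: ω_r = 1 − (36/80)(0−1) = 29/20
  ⇒ ω_r²/ω_c² = 29/20
Coupling ω_c² = ω_c¹ ⇒ overall = 7/24 × 29/20 = 203/480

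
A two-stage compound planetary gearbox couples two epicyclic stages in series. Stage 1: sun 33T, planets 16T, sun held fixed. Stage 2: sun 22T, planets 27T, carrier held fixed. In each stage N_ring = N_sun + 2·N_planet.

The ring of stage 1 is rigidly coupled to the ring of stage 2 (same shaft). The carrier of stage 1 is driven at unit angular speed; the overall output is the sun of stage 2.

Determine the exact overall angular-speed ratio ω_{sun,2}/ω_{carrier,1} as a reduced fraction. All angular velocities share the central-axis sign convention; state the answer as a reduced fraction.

-3724/715

Stage 1: N_ring = 33 + 2·16 = 65
Stage 1: 33(ω_s−ω_c) = −65(ω_r−ω_c),  ω_s=0, ω_c=1
Stage 1: ω_r = 1 − (33/65)(0−1) = 98/65
  ⇒ ω_r¹/ω_c¹ = 98/65
Stage 2: N_ring = 22 + 2·27 = 76
Stage 2: 22(ω_s−ω_c) = −76(ω_r−ω_c),  ω_c=0, ω_r=1
Stage 2: ω_s = 0 − (76/22)(1−0) = -38/11
  ⇒ ω_s²/ω_r² = -38/11
Coupling ω_r² = ω_r¹ ⇒ overall = 98/65 × -38/11 = -3724/715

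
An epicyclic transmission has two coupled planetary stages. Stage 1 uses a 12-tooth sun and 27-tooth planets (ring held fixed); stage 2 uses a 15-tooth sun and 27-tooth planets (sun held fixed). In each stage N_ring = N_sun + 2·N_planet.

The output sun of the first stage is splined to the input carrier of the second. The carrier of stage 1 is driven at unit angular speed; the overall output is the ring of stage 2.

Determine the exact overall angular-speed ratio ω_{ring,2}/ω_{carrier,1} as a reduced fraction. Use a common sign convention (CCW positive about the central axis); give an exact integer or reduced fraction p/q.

Stage 1: N_ring = 12 + 2·27 = 66
Stage 1: 12(ω_s−ω_c) = −66(ω_r−ω_c),  ω_r=0, ω_c=1
Stage 1: ω_s = 1 − (66/12)(0−1) = 13/2
  ⇒ ω_s¹/ω_c¹ = 13/2
Stage 2: N_ring = 15 + 2·27 = 69
Stage 2: 15(ω_s−ω_c) = −69(ω_r−ω_c),  ω_s=0, ω_c=1
Stage 2: ω_r = 1 − (15/69)(0−1) = 28/23
  ⇒ ω_r²/ω_c² = 28/23
Coupling ω_c² = ω_s¹ ⇒ overall = 13/2 × 28/23 = 182/23

182/23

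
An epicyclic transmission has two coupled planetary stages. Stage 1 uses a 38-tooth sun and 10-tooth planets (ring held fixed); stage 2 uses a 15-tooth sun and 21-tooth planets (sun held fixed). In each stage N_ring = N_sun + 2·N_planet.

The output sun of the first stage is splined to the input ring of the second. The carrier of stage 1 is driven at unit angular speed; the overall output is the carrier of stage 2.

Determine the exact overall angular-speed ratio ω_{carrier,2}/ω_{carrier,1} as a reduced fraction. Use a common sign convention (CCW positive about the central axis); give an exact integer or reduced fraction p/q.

2

Stage 1: N_ring = 38 + 2·10 = 58
Stage 1: 38(ω_s−ω_c) = −58(ω_r−ω_c),  ω_r=0, ω_c=1
Stage 1: ω_s = 1 − (58/38)(0−1) = 48/19
  ⇒ ω_s¹/ω_c¹ = 48/19
Stage 2: N_ring = 15 + 2·21 = 57
Stage 2: 15(ω_s−ω_c) = −57(ω_r−ω_c),  ω_s=0, ω_r=1
Stage 2: 15(0−ω_c) = −57(1−ω_c)  ⇒  72ω_c = 57  ⇒  ω_c = 19/24
  ⇒ ω_c²/ω_r² = 19/24
Coupling ω_r² = ω_s¹ ⇒ overall = 48/19 × 19/24 = 2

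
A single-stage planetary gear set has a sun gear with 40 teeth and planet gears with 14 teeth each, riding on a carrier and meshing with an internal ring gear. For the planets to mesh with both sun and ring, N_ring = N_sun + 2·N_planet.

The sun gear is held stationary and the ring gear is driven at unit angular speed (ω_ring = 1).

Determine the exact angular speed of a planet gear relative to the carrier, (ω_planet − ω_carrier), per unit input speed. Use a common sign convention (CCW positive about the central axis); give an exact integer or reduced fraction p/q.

N_ring = 40 + 2·14 = 68
40(ω_s−ω_c) = −68(ω_r−ω_c),  ω_s=0, ω_r=1
40(0−ω_c) = −68(1−ω_c)  ⇒  108ω_c = 68  ⇒  ω_c = 17/27
sun–planet: 40·(0−17/27) = −14·(ω_p−ω_c)  ⇒  ω_p−ω_c = −(40/14)·(-17/27) = 340/189

340/189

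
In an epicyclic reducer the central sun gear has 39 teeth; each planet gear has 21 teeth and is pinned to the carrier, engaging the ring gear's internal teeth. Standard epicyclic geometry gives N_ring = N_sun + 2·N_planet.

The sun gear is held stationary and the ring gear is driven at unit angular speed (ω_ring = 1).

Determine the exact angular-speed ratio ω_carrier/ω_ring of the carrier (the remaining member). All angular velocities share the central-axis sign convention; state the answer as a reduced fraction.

27/40

N_ring = 39 + 2·21 = 81
39(ω_s−ω_c) = −81(ω_r−ω_c),  ω_s=0, ω_r=1
39(0−ω_c) = −81(1−ω_c)  ⇒  120ω_c = 81  ⇒  ω_c = 27/40
ω_c/ω_r = 27/40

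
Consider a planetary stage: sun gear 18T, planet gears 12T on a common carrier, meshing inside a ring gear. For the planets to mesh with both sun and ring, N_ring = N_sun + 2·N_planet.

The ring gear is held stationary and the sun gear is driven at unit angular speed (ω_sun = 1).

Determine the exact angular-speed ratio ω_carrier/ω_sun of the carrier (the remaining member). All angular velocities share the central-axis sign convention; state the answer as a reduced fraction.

N_ring = 18 + 2·12 = 42
18(ω_s−ω_c) = −42(ω_r−ω_c),  ω_r=0, ω_s=1
18(1−ω_c) = −42(0−ω_c)  ⇒  60ω_c = 18  ⇒  ω_c = 3/10
ω_c/ω_s = 3/10

3/10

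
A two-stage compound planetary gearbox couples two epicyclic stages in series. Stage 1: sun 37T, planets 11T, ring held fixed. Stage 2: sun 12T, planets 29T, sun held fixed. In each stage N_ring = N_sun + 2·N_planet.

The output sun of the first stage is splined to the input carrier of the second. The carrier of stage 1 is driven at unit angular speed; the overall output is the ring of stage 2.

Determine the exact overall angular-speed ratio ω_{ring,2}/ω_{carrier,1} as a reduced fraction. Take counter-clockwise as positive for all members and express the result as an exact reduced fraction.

Stage 1: N_ring = 37 + 2·11 = 59
Stage 1: 37(ω_s−ω_c) = −59(ω_r−ω_c),  ω_r=0, ω_c=1
Stage 1: ω_s = 1 − (59/37)(0−1) = 96/37
  ⇒ ω_s¹/ω_c¹ = 96/37
Stage 2: N_ring = 12 + 2·29 = 70
Stage 2: 12(ω_s−ω_c) = −70(ω_r−ω_c),  ω_s=0, ω_c=1
Stage 2: ω_r = 1 − (12/70)(0−1) = 41/35
  ⇒ ω_r²/ω_c² = 41/35
Coupling ω_c² = ω_s¹ ⇒ overall = 96/37 × 41/35 = 3936/1295

3936/1295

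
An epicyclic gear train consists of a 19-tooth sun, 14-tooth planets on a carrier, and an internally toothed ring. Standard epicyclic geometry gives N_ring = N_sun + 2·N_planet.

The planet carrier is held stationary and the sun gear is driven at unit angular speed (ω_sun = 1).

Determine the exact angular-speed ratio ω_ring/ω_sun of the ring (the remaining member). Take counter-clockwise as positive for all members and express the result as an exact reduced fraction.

-19/47

N_ring = 19 + 2·14 = 47
19(ω_s−ω_c) = −47(ω_r−ω_c),  ω_c=0, ω_s=1
ω_r = 0 − (19/47)(1−0) = -19/47
ω_r/ω_s = -19/47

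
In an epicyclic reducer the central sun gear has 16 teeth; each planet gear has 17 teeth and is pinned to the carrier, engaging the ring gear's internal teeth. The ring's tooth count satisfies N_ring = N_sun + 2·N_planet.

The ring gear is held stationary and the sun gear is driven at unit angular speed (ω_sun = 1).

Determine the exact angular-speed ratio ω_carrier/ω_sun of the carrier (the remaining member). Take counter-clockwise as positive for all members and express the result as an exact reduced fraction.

N_ring = 16 + 2·17 = 50
16(ω_s−ω_c) = −50(ω_r−ω_c),  ω_r=0, ω_s=1
16(1−ω_c) = −50(0−ω_c)  ⇒  66ω_c = 16  ⇒  ω_c = 8/33
ω_c/ω_s = 8/33

8/33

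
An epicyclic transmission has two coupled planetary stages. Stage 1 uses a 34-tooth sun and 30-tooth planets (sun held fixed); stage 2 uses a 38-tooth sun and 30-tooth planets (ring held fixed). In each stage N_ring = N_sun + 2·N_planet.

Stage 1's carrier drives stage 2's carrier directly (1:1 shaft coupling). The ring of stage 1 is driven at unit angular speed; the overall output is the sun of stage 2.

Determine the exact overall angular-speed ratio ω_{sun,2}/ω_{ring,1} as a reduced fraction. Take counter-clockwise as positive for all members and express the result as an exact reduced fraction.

799/304

Stage 1: N_ring = 34 + 2·30 = 94
Stage 1: 34(ω_s−ω_c) = −94(ω_r−ω_c),  ω_s=0, ω_r=1
Stage 1: 34(0−ω_c) = −94(1−ω_c)  ⇒  128ω_c = 94  ⇒  ω_c = 47/64
  ⇒ ω_c¹/ω_r¹ = 47/64
Stage 2: N_ring = 38 + 2·30 = 98
Stage 2: 38(ω_s−ω_c) = −98(ω_r−ω_c),  ω_r=0, ω_c=1
Stage 2: ω_s = 1 − (98/38)(0−1) = 68/19
  ⇒ ω_s²/ω_c² = 68/19
Coupling ω_c² = ω_c¹ ⇒ overall = 47/64 × 68/19 = 799/304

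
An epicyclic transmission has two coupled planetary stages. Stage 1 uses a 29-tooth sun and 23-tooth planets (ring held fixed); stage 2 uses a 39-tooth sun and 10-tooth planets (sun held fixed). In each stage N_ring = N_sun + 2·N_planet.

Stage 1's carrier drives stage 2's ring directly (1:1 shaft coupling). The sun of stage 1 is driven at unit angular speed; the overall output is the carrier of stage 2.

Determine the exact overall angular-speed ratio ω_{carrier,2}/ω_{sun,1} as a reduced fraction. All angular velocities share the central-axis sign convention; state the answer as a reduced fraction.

Stage 1: N_ring = 29 + 2·23 = 75
Stage 1: 29(ω_s−ω_c) = −75(ω_r−ω_c),  ω_r=0, ω_s=1
Stage 1: 29(1−ω_c) = −75(0−ω_c)  ⇒  104ω_c = 29  ⇒  ω_c = 29/104
  ⇒ ω_c¹/ω_s¹ = 29/104
Stage 2: N_ring = 39 + 2·10 = 59
Stage 2: 39(ω_s−ω_c) = −59(ω_r−ω_c),  ω_s=0, ω_r=1
Stage 2: 39(0−ω_c) = −59(1−ω_c)  ⇒  98ω_c = 59  ⇒  ω_c = 59/98
  ⇒ ω_c²/ω_r² = 59/98
Coupling ω_r² = ω_c¹ ⇒ overall = 29/104 × 59/98 = 1711/10192

1711/10192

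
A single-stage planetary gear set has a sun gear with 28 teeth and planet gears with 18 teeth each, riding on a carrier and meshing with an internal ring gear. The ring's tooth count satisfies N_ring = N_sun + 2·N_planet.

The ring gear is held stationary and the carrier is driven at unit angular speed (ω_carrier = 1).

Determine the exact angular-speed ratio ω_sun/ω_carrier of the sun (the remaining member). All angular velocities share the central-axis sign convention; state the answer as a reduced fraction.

23/7

N_ring = 28 + 2·18 = 64
28(ω_s−ω_c) = −64(ω_r−ω_c),  ω_r=0, ω_c=1
ω_s = 1 − (64/28)(0−1) = 23/7
ω_s/ω_c = 23/7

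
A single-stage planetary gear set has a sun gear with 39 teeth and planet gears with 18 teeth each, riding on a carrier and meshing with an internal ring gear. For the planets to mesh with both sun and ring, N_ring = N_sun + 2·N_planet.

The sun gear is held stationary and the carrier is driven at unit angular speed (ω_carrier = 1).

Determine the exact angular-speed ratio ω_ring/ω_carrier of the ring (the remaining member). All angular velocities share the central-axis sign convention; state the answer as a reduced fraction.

38/25

N_ring = 39 + 2·18 = 75
39(ω_s−ω_c) = −75(ω_r−ω_c),  ω_s=0, ω_c=1
ω_r = 1 − (39/75)(0−1) = 38/25
ω_r/ω_c = 38/25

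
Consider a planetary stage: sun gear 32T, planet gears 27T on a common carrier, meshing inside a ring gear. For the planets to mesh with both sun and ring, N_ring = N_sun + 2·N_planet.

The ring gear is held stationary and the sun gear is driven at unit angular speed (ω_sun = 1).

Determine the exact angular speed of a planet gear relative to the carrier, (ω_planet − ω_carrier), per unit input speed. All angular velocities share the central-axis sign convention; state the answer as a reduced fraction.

N_ring = 32 + 2·27 = 86
32(ω_s−ω_c) = −86(ω_r−ω_c),  ω_r=0, ω_s=1
32(1−ω_c) = −86(0−ω_c)  ⇒  118ω_c = 32  ⇒  ω_c = 16/59
sun–planet: 32·(1−16/59) = −27·(ω_p−ω_c)  ⇒  ω_p−ω_c = −(32/27)·(43/59) = -1376/1593

-1376/1593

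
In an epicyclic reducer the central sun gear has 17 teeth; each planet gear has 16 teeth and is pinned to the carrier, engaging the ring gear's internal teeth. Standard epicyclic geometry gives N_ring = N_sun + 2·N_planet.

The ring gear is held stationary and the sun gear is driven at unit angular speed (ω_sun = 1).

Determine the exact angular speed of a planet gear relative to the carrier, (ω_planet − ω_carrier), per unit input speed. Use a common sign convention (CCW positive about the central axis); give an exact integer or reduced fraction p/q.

N_ring = 17 + 2·16 = 49
17(ω_s−ω_c) = −49(ω_r−ω_c),  ω_r=0, ω_s=1
17(1−ω_c) = −49(0−ω_c)  ⇒  66ω_c = 17  ⇒  ω_c = 17/66
sun–planet: 17·(1−17/66) = −16·(ω_p−ω_c)  ⇒  ω_p−ω_c = −(17/16)·(49/66) = -833/1056

-833/1056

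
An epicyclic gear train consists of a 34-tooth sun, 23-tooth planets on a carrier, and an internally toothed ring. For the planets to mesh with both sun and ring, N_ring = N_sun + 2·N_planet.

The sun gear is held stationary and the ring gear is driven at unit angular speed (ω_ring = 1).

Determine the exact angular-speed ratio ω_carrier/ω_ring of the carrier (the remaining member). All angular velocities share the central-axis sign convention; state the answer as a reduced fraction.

40/57

N_ring = 34 + 2·23 = 80
34(ω_s−ω_c) = −80(ω_r−ω_c),  ω_s=0, ω_r=1
34(0−ω_c) = −80(1−ω_c)  ⇒  114ω_c = 80  ⇒  ω_c = 40/57
ω_c/ω_r = 40/57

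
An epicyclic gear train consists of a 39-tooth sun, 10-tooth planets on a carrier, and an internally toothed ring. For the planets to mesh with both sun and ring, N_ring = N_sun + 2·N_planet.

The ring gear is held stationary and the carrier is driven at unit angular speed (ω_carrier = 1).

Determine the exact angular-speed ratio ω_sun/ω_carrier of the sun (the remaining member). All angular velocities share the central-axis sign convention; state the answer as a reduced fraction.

98/39

N_ring = 39 + 2·10 = 59
39(ω_s−ω_c) = −59(ω_r−ω_c),  ω_r=0, ω_c=1
ω_s = 1 − (59/39)(0−1) = 98/39
ω_s/ω_c = 98/39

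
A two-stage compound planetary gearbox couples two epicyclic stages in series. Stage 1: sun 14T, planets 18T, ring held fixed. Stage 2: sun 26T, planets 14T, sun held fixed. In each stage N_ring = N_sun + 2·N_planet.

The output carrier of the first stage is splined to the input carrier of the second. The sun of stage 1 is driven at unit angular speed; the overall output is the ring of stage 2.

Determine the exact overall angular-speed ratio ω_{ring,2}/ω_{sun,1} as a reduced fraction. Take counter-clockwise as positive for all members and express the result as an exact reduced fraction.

35/108

Stage 1: N_ring = 14 + 2·18 = 50
Stage 1: 14(ω_s−ω_c) = −50(ω_r−ω_c),  ω_r=0, ω_s=1
Stage 1: 14(1−ω_c) = −50(0−ω_c)  ⇒  64ω_c = 14  ⇒  ω_c = 7/32
  ⇒ ω_c¹/ω_s¹ = 7/32
Stage 2: N_ring = 26 + 2·14 = 54
Stage 2: 26(ω_s−ω_c) = −54(ω_r−ω_c),  ω_s=0, ω_c=1
Stage 2: ω_r = 1 − (26/54)(0−1) = 40/27
  ⇒ ω_r²/ω_c² = 40/27
Coupling ω_c² = ω_c¹ ⇒ overall = 7/32 × 40/27 = 35/108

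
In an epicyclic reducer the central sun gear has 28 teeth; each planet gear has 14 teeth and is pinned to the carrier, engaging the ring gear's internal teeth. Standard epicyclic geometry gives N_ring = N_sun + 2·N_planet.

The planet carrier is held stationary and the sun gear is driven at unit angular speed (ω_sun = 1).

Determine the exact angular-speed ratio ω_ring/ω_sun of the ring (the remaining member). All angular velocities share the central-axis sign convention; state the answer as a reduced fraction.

-1/2

N_ring = 28 + 2·14 = 56
28(ω_s−ω_c) = −56(ω_r−ω_c),  ω_c=0, ω_s=1
ω_r = 0 − (28/56)(1−0) = -1/2
ω_r/ω_s = -1/2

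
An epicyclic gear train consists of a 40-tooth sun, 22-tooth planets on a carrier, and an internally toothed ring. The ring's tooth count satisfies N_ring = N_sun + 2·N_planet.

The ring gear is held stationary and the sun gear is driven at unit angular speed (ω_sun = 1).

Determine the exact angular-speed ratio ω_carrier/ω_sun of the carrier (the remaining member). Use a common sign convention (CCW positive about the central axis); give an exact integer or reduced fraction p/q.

N_ring = 40 + 2·22 = 84
40(ω_s−ω_c) = −84(ω_r−ω_c),  ω_r=0, ω_s=1
40(1−ω_c) = −84(0−ω_c)  ⇒  124ω_c = 40  ⇒  ω_c = 10/31
ω_c/ω_s = 10/31

10/31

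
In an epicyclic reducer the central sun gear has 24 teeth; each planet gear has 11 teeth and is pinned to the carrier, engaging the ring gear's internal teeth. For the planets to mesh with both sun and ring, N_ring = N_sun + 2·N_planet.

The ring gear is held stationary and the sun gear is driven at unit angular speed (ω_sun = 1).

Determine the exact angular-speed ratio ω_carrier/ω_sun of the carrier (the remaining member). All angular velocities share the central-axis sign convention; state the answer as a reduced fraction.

N_ring = 24 + 2·11 = 46
24(ω_s−ω_c) = −46(ω_r−ω_c),  ω_r=0, ω_s=1
24(1−ω_c) = −46(0−ω_c)  ⇒  70ω_c = 24  ⇒  ω_c = 12/35
ω_c/ω_s = 12/35

12/35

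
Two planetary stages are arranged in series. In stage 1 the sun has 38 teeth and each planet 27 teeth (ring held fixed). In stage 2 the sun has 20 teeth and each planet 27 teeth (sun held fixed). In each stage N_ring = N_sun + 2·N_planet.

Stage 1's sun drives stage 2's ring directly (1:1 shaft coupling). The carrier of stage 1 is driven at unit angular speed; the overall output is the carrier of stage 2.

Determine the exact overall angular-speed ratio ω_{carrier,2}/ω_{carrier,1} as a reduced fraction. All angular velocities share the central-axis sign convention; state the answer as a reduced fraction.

2405/893

Stage 1: N_ring = 38 + 2·27 = 92
Stage 1: 38(ω_s−ω_c) = −92(ω_r−ω_c),  ω_r=0, ω_c=1
Stage 1: ω_s = 1 − (92/38)(0−1) = 65/19
  ⇒ ω_s¹/ω_c¹ = 65/19
Stage 2: N_ring = 20 + 2·27 = 74
Stage 2: 20(ω_s−ω_c) = −74(ω_r−ω_c),  ω_s=0, ω_r=1
Stage 2: 20(0−ω_c) = −74(1−ω_c)  ⇒  94ω_c = 74  ⇒  ω_c = 37/47
  ⇒ ω_c²/ω_r² = 37/47
Coupling ω_r² = ω_s¹ ⇒ overall = 65/19 × 37/47 = 2405/893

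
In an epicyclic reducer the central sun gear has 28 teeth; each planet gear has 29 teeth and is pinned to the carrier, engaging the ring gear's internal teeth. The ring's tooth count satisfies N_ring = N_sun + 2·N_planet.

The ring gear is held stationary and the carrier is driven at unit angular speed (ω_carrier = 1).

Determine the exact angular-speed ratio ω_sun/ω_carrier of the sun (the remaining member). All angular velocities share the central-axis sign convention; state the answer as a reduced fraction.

57/14

N_ring = 28 + 2·29 = 86
28(ω_s−ω_c) = −86(ω_r−ω_c),  ω_r=0, ω_c=1
ω_s = 1 − (86/28)(0−1) = 57/14
ω_s/ω_c = 57/14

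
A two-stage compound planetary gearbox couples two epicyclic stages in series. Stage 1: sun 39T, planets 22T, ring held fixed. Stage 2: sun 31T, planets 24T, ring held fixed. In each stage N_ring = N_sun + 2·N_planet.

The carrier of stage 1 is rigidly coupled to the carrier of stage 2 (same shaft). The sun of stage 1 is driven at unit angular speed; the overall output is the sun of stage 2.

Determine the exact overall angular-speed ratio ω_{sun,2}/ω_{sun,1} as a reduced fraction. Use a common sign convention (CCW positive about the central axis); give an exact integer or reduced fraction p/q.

Stage 1: N_ring = 39 + 2·22 = 83
Stage 1: 39(ω_s−ω_c) = −83(ω_r−ω_c),  ω_r=0, ω_s=1
Stage 1: 39(1−ω_c) = −83(0−ω_c)  ⇒  122ω_c = 39  ⇒  ω_c = 39/122
  ⇒ ω_c¹/ω_s¹ = 39/122
Stage 2: N_ring = 31 + 2·24 = 79
Stage 2: 31(ω_s−ω_c) = −79(ω_r−ω_c),  ω_r=0, ω_c=1
Stage 2: ω_s = 1 − (79/31)(0−1) = 110/31
  ⇒ ω_s²/ω_c² = 110/31
Coupling ω_c² = ω_c¹ ⇒ overall = 39/122 × 110/31 = 2145/1891

2145/1891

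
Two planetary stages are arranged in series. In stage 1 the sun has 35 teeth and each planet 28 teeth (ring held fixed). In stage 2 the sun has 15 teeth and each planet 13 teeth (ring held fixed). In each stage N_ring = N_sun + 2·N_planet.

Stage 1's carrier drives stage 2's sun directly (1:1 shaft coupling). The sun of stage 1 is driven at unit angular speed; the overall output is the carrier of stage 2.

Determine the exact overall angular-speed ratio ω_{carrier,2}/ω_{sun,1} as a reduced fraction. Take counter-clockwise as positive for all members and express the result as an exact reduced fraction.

25/336

Stage 1: N_ring = 35 + 2·28 = 91
Stage 1: 35(ω_s−ω_c) = −91(ω_r−ω_c),  ω_r=0, ω_s=1
Stage 1: 35(1−ω_c) = −91(0−ω_c)  ⇒  126ω_c = 35  ⇒  ω_c = 5/18
  ⇒ ω_c¹/ω_s¹ = 5/18
Stage 2: N_ring = 15 + 2·13 = 41
Stage 2: 15(ω_s−ω_c) = −41(ω_r−ω_c),  ω_r=0, ω_s=1
Stage 2: 15(1−ω_c) = −41(0−ω_c)  ⇒  56ω_c = 15  ⇒  ω_c = 15/56
  ⇒ ω_c²/ω_s² = 15/56
Coupling ω_s² = ω_c¹ ⇒ overall = 5/18 × 15/56 = 25/336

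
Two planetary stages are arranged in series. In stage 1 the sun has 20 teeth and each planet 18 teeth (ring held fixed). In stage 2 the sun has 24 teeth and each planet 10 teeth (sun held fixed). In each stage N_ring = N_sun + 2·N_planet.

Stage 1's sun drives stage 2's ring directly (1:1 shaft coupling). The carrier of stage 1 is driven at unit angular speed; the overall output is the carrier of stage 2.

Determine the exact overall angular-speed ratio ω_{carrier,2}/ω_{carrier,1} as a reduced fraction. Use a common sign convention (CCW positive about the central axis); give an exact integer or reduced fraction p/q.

209/85

Stage 1: N_ring = 20 + 2·18 = 56
Stage 1: 20(ω_s−ω_c) = −56(ω_r−ω_c),  ω_r=0, ω_c=1
Stage 1: ω_s = 1 − (56/20)(0−1) = 19/5
  ⇒ ω_s¹/ω_c¹ = 19/5
Stage 2: N_ring = 24 + 2·10 = 44
Stage 2: 24(ω_s−ω_c) = −44(ω_r−ω_c),  ω_s=0, ω_r=1
Stage 2: 24(0−ω_c) = −44(1−ω_c)  ⇒  68ω_c = 44  ⇒  ω_c = 11/17
  ⇒ ω_c²/ω_r² = 11/17
Coupling ω_r² = ω_s¹ ⇒ overall = 19/5 × 11/17 = 209/85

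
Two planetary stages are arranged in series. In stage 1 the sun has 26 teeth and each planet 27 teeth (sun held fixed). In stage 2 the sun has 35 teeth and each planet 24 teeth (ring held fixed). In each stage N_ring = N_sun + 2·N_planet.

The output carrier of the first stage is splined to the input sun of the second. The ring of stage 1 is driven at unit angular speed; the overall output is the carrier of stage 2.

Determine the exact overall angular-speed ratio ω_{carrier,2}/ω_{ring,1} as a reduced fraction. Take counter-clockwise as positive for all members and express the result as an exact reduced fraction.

700/3127

Stage 1: N_ring = 26 + 2·27 = 80
Stage 1: 26(ω_s−ω_c) = −80(ω_r−ω_c),  ω_s=0, ω_r=1
Stage 1: 26(0−ω_c) = −80(1−ω_c)  ⇒  106ω_c = 80  ⇒  ω_c = 40/53
  ⇒ ω_c¹/ω_r¹ = 40/53
Stage 2: N_ring = 35 + 2·24 = 83
Stage 2: 35(ω_s−ω_c) = −83(ω_r−ω_c),  ω_r=0, ω_s=1
Stage 2: 35(1−ω_c) = −83(0−ω_c)  ⇒  118ω_c = 35  ⇒  ω_c = 35/118
  ⇒ ω_c²/ω_s² = 35/118
Coupling ω_s² = ω_c¹ ⇒ overall = 40/53 × 35/118 = 700/3127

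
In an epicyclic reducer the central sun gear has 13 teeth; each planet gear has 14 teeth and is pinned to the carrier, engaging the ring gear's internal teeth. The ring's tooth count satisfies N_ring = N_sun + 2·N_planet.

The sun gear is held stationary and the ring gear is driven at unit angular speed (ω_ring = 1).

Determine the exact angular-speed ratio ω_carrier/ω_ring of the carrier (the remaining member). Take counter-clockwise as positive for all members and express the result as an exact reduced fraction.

N_ring = 13 + 2·14 = 41
13(ω_s−ω_c) = −41(ω_r−ω_c),  ω_s=0, ω_r=1
13(0−ω_c) = −41(1−ω_c)  ⇒  54ω_c = 41  ⇒  ω_c = 41/54
ω_c/ω_r = 41/54

41/54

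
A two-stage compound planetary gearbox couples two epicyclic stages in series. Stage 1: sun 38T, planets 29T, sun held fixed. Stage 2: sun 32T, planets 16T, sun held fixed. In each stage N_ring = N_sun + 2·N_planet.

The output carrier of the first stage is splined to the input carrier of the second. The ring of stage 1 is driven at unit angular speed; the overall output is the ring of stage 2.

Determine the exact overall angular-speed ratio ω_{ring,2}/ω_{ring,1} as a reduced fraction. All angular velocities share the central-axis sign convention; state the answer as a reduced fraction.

72/67

Stage 1: N_ring = 38 + 2·29 = 96
Stage 1: 38(ω_s−ω_c) = −96(ω_r−ω_c),  ω_s=0, ω_r=1
Stage 1: 38(0−ω_c) = −96(1−ω_c)  ⇒  134ω_c = 96  ⇒  ω_c = 48/67
  ⇒ ω_c¹/ω_r¹ = 48/67
Stage 2: N_ring = 32 + 2·16 = 64
Stage 2: 32(ω_s−ω_c) = −64(ω_r−ω_c),  ω_s=0, ω_c=1
Stage 2: ω_r = 1 − (32/64)(0−1) = 3/2
  ⇒ ω_r²/ω_c² = 3/2
Coupling ω_c² = ω_c¹ ⇒ overall = 48/67 × 3/2 = 72/67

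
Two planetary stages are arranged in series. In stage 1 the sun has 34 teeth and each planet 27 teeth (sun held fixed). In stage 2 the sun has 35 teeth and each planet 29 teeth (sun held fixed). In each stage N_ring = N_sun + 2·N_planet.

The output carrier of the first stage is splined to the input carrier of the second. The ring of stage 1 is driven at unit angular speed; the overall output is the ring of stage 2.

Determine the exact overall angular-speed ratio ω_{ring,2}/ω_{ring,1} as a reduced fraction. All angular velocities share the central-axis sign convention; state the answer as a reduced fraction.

Stage 1: N_ring = 34 + 2·27 = 88
Stage 1: 34(ω_s−ω_c) = −88(ω_r−ω_c),  ω_s=0, ω_r=1
Stage 1: 34(0−ω_c) = −88(1−ω_c)  ⇒  122ω_c = 88  ⇒  ω_c = 44/61
  ⇒ ω_c¹/ω_r¹ = 44/61
Stage 2: N_ring = 35 + 2·29 = 93
Stage 2: 35(ω_s−ω_c) = −93(ω_r−ω_c),  ω_s=0, ω_c=1
Stage 2: ω_r = 1 − (35/93)(0−1) = 128/93
  ⇒ ω_r²/ω_c² = 128/93
Coupling ω_c² = ω_c¹ ⇒ overall = 44/61 × 128/93 = 5632/5673

5632/5673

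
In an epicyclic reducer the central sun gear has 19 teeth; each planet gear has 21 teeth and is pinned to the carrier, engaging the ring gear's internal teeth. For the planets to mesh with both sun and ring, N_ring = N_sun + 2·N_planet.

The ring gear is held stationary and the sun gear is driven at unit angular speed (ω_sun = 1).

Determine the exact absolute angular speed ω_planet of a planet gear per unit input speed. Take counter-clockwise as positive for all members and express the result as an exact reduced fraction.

-19/42

N_ring = 19 + 2·21 = 61
19(ω_s−ω_c) = −61(ω_r−ω_c),  ω_r=0, ω_s=1
19(1−ω_c) = −61(0−ω_c)  ⇒  80ω_c = 19  ⇒  ω_c = 19/80
sun–planet: 19·(1−19/80) = −21·(ω_p−ω_c)  ⇒  ω_p−ω_c = −(19/21)·(61/80) = -1159/1680
ω_p = 19/80 − 1159/1680 = -19/42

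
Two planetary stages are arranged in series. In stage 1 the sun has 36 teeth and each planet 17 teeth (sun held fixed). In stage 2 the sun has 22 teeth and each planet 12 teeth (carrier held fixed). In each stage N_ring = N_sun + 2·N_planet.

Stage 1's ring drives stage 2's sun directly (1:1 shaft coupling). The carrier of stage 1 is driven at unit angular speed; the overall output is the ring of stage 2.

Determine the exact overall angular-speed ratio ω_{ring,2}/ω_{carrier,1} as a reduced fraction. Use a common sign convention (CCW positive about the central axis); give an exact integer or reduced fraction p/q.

-583/805

Stage 1: N_ring = 36 + 2·17 = 70
Stage 1: 36(ω_s−ω_c) = −70(ω_r−ω_c),  ω_s=0, ω_c=1
Stage 1: ω_r = 1 − (36/70)(0−1) = 53/35
  ⇒ ω_r¹/ω_c¹ = 53/35
Stage 2: N_ring = 22 + 2·12 = 46
Stage 2: 22(ω_s−ω_c) = −46(ω_r−ω_c),  ω_c=0, ω_s=1
Stage 2: ω_r = 0 − (22/46)(1−0) = -11/23
  ⇒ ω_r²/ω_s² = -11/23
Coupling ω_s² = ω_r¹ ⇒ overall = 53/35 × -11/23 = -583/805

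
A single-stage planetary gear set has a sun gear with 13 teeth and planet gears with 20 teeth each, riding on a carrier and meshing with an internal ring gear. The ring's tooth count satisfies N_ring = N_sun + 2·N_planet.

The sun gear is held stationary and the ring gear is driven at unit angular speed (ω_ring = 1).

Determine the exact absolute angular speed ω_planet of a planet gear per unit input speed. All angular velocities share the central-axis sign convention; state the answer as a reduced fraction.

N_ring = 13 + 2·20 = 53
13(ω_s−ω_c) = −53(ω_r−ω_c),  ω_s=0, ω_r=1
13(0−ω_c) = −53(1−ω_c)  ⇒  66ω_c = 53  ⇒  ω_c = 53/66
sun–planet: 13·(0−53/66) = −20·(ω_p−ω_c)  ⇒  ω_p−ω_c = −(13/20)·(-53/66) = 689/1320
ω_p = 53/66 + 689/1320 = 53/40

53/40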